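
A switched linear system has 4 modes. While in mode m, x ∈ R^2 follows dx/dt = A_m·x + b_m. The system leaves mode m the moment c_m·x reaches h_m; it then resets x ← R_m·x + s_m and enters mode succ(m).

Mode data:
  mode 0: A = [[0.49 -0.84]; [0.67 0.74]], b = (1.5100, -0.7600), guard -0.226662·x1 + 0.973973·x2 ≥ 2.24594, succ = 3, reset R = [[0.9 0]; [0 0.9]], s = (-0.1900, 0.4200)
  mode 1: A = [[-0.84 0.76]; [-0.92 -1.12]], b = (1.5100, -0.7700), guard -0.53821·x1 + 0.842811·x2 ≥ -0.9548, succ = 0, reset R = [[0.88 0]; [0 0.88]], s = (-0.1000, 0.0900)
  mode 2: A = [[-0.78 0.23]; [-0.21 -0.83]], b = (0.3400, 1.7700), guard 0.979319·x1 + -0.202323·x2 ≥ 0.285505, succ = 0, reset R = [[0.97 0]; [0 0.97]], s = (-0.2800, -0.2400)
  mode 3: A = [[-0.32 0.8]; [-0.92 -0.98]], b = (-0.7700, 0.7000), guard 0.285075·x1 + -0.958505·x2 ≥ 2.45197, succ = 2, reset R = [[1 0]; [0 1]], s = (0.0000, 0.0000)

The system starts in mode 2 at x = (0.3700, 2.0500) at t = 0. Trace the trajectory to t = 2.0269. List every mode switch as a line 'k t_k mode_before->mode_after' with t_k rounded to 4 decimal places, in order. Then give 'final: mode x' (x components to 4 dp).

1 0.9088 2->0
2 1.5700 0->3
final: 3 0.5666 1.7661

Mode 2: guard c·x = 0.2855 hit at Δt = 0.9088 (t = 0.9088), x⁻ = (0.7080, 2.0160) → reset → x⁺ = (0.4068, 1.7155), jump to mode 0
Mode 0: guard c·x = 2.2459 hit at Δt = 0.6612 (t = 1.5700), x⁻ = (0.4215, 2.4041) → reset → x⁺ = (0.1894, 2.5836), jump to mode 3
Mode 3: flow for 0.4569 to horizon, guard not reached → x = (0.5666, 1.7661)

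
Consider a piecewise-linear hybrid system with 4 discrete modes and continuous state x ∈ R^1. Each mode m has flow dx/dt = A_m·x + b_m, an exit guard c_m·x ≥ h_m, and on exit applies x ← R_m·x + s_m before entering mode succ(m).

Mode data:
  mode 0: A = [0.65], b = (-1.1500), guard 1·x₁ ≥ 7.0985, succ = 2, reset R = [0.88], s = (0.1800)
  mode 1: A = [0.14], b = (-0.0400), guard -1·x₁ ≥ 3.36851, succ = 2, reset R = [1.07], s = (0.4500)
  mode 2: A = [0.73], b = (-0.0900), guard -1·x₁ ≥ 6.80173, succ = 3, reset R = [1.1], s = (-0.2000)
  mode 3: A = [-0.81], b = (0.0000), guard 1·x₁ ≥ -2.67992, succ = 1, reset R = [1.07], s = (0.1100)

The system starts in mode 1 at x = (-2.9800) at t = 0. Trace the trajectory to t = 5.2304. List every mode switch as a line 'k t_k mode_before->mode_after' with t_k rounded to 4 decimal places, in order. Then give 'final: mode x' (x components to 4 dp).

Mode 1: guard c·x = 3.3685 hit at Δt = 0.8029 (t = 0.8029), x⁻ = (-3.3685) → reset → x⁺ = (-3.1543), jump to mode 2
Mode 2: guard c·x = 6.8017 hit at Δt = 1.0247 (t = 1.8276), x⁻ = (-6.8017) → reset → x⁺ = (-7.6819), jump to mode 3
Mode 3: guard c·x = -2.6799 hit at Δt = 1.3001 (t = 3.1277), x⁻ = (-2.6799) → reset → x⁺ = (-2.7575), jump to mode 1
Mode 1: guard c·x = 3.3685 hit at Δt = 1.3069 (t = 4.4346), x⁻ = (-3.3685) → reset → x⁺ = (-3.1543), jump to mode 2
Mode 2: flow for 0.7958 to horizon, guard not reached → x = (-5.7361)

1 0.8029 1->2
2 1.8276 2->3
3 3.1277 3->1
4 4.4346 1->2
final: 2 -5.7361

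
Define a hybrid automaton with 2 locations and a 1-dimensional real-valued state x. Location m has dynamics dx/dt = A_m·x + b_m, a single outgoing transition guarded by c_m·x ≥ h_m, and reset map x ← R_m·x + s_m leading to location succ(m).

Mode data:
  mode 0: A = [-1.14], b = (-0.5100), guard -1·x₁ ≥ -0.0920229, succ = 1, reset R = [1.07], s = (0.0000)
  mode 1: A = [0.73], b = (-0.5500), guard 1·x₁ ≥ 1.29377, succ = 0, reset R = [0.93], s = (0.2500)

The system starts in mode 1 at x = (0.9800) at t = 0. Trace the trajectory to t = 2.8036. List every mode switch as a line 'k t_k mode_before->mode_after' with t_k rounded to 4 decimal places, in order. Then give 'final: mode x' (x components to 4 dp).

Mode 1: guard c·x = 1.2938 hit at Δt = 1.1906 (t = 1.1906), x⁻ = (1.2938) → reset → x⁺ = (1.4532), jump to mode 0
Mode 0: guard c·x = -0.0920 hit at Δt = 1.1048 (t = 2.2954), x⁻ = (0.0920) → reset → x⁺ = (0.0985), jump to mode 1
Mode 1: flow for 0.5082 to horizon, guard not reached → x = (-0.1957)

1 1.1906 1->0
2 2.2954 0->1
final: 1 -0.1957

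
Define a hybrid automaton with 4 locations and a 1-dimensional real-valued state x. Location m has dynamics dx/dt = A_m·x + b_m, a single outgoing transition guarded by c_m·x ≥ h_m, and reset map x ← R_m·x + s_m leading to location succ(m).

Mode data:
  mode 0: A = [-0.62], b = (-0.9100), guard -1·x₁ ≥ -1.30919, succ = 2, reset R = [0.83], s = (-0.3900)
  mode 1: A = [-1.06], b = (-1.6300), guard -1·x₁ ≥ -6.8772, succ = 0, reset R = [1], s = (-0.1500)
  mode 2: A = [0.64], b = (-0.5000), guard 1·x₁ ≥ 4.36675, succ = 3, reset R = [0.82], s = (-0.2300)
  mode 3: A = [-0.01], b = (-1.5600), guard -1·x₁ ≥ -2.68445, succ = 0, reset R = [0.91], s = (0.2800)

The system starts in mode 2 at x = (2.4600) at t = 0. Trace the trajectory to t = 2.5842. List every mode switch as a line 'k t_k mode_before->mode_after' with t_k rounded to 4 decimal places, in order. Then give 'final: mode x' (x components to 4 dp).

1 1.1857 2->3
2 1.6047 3->0
3 2.2684 0->2
final: 2 0.6777

Mode 2: guard c·x = 4.3667 hit at Δt = 1.1857 (t = 1.1857), x⁻ = (4.3668) → reset → x⁺ = (3.3507), jump to mode 3
Mode 3: guard c·x = -2.6845 hit at Δt = 0.4190 (t = 1.6047), x⁻ = (2.6845) → reset → x⁺ = (2.7228), jump to mode 0
Mode 0: guard c·x = -1.3092 hit at Δt = 0.6637 (t = 2.2684), x⁻ = (1.3092) → reset → x⁺ = (0.6966), jump to mode 2
Mode 2: flow for 0.3158 to horizon, guard not reached → x = (0.6777)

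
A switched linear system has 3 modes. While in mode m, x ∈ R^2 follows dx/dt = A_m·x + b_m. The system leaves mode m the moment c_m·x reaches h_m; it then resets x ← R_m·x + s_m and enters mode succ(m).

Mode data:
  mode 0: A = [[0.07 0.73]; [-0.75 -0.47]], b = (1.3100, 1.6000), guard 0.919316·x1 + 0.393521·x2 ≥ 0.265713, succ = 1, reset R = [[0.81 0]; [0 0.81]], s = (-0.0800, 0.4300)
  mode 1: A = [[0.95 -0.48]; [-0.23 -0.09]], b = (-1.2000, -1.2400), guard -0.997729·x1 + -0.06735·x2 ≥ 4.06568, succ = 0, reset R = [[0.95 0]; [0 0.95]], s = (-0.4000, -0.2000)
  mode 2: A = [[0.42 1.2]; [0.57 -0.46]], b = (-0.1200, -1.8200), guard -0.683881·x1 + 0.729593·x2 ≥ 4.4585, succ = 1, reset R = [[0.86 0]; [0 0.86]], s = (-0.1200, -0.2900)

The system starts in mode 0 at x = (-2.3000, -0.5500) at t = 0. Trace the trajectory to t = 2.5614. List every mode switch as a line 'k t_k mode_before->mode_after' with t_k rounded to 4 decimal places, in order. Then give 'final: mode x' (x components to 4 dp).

Mode 0: guard c·x = 0.2657 hit at Δt = 0.9989 (t = 0.9989), x⁻ = (-0.4875, 1.8141) → reset → x⁺ = (-0.4749, 1.8994), jump to mode 1
Mode 1: guard c·x = 4.0657 hit at Δt = 0.9564 (t = 1.9553), x⁻ = (-4.1457, 1.0480) → reset → x⁺ = (-4.3384, 0.7956), jump to mode 0
Mode 0: flow for 0.6061 to horizon, guard not reached → x = (-2.8398, 2.8803)

1 0.9989 0->1
2 1.9553 1->0
final: 0 -2.8398 2.8803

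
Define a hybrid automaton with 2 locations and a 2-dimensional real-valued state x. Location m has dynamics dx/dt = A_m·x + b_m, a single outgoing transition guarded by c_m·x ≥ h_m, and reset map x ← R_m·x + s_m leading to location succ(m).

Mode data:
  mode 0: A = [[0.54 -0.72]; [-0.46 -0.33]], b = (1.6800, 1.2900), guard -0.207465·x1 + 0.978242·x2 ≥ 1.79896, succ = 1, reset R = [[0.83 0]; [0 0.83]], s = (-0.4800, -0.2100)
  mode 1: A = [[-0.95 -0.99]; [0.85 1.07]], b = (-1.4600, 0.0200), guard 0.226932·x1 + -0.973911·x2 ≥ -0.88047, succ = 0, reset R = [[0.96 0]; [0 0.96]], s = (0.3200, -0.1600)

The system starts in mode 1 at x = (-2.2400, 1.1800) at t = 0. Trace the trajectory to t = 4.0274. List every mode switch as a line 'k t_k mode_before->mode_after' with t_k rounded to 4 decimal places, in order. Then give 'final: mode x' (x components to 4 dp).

1 0.7624 1->0
2 1.4465 0->1
3 2.0530 1->0
4 2.7861 0->1
5 3.5288 1->0
final: 0 -1.4912 1.1303

Mode 1: guard c·x = -0.8805 hit at Δt = 0.7624 (t = 0.7624), x⁻ = (-2.2984, 0.3685) → reset → x⁺ = (-1.8865, 0.1938), jump to mode 0
Mode 0: guard c·x = 1.7990 hit at Δt = 0.6841 (t = 1.4465), x⁻ = (-1.8218, 1.4526) → reset → x⁺ = (-1.9921, 0.9957), jump to mode 1
Mode 1: guard c·x = -0.8805 hit at Δt = 0.6065 (t = 2.0530), x⁻ = (-2.1177, 0.4106) → reset → x⁺ = (-1.7130, 0.2342), jump to mode 0
Mode 0: guard c·x = 1.7990 hit at Δt = 0.7332 (t = 2.7861), x⁻ = (-1.5880, 1.5022) → reset → x⁺ = (-1.7980, 1.0368), jump to mode 1
Mode 1: guard c·x = -0.8805 hit at Δt = 0.7427 (t = 3.5288), x⁻ = (-2.0607, 0.4239) → reset → x⁺ = (-1.6582, 0.2469), jump to mode 0
Mode 0: flow for 0.4986 to horizon, guard not reached → x = (-1.4912, 1.1303)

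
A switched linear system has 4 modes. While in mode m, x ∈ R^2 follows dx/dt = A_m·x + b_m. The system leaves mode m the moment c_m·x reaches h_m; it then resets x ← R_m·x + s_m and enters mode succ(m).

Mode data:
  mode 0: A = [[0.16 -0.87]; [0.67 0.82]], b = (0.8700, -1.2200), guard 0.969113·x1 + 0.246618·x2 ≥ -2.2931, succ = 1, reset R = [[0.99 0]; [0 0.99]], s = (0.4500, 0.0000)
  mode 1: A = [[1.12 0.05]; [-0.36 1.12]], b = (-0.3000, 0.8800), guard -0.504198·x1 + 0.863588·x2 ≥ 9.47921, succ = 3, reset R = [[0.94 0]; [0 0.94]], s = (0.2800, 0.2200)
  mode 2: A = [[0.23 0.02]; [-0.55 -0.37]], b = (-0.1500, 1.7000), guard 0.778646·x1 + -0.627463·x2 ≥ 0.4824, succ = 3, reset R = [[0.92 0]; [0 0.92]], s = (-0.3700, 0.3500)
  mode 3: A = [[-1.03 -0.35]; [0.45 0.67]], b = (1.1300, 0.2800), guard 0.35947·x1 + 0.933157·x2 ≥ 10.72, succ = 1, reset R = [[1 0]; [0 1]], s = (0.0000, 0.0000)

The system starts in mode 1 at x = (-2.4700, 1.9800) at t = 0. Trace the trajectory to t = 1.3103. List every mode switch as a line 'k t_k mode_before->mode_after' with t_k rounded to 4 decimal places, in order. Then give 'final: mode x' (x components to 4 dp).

1 0.7745 1->3
final: 3 -3.8145 9.2293

Mode 1: guard c·x = 9.4792 hit at Δt = 0.7745 (t = 0.7745), x⁻ = (-6.0117, 7.4667) → reset → x⁺ = (-5.3710, 7.2387), jump to mode 3
Mode 3: flow for 0.5358 to horizon, guard not reached → x = (-3.8145, 9.2293)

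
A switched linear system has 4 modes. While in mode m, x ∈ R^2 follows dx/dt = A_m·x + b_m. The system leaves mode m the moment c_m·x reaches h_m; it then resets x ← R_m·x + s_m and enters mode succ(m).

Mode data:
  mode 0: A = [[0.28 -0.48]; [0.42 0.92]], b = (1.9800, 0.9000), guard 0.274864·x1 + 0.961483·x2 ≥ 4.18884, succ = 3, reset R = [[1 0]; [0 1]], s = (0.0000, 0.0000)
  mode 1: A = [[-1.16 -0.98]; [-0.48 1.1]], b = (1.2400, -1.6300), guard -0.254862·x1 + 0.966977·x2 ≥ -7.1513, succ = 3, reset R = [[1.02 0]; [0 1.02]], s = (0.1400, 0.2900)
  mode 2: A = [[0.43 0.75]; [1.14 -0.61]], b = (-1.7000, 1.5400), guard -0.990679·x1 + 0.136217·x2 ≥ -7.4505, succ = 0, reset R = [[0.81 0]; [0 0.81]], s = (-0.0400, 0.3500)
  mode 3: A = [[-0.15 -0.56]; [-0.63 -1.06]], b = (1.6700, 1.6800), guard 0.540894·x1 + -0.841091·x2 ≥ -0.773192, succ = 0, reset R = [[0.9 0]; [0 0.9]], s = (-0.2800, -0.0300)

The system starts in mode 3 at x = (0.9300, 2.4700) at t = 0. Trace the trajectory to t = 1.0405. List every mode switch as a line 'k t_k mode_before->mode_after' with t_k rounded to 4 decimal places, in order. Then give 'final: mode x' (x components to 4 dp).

1 0.6935 3->0
final: 0 1.2434 2.5862

Mode 3: guard c·x = -0.7732 hit at Δt = 0.6935 (t = 0.6935), x⁻ = (1.1886, 1.6836) → reset → x⁺ = (0.7897, 1.4853), jump to mode 0
Mode 0: flow for 0.3470 to horizon, guard not reached → x = (1.2434, 2.5862)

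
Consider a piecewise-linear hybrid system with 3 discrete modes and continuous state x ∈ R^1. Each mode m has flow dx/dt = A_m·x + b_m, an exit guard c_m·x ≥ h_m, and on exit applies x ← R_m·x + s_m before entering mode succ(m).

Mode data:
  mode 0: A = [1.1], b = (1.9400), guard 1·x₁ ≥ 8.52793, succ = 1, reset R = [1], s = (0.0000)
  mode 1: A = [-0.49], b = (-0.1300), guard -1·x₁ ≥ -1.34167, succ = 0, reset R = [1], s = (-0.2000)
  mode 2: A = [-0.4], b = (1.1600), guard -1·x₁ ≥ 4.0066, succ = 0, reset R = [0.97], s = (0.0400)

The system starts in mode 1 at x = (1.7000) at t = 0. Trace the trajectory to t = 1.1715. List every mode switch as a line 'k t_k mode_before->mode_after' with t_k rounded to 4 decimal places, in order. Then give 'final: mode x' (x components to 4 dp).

1 0.4108 1->0
final: 0 4.9444

Mode 1: guard c·x = -1.3417 hit at Δt = 0.4108 (t = 0.4108), x⁻ = (1.3417) → reset → x⁺ = (1.1417), jump to mode 0
Mode 0: flow for 0.7607 to horizon, guard not reached → x = (4.9444)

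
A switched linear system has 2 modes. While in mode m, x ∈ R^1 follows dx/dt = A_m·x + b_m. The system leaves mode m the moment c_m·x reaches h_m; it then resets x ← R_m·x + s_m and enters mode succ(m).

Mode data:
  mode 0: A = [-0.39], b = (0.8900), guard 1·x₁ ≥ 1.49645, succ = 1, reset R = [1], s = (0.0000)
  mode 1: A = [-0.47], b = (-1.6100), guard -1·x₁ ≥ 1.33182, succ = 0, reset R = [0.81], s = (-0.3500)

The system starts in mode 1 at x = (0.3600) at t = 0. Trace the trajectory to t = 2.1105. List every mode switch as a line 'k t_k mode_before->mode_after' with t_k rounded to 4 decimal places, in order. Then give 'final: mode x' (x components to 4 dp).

Mode 1: guard c·x = 1.3318 hit at Δt = 1.2601 (t = 1.2601), x⁻ = (-1.3318) → reset → x⁺ = (-1.4288), jump to mode 0
Mode 0: flow for 0.8504 to horizon, guard not reached → x = (-0.3813)

1 1.2601 1->0
final: 0 -0.3813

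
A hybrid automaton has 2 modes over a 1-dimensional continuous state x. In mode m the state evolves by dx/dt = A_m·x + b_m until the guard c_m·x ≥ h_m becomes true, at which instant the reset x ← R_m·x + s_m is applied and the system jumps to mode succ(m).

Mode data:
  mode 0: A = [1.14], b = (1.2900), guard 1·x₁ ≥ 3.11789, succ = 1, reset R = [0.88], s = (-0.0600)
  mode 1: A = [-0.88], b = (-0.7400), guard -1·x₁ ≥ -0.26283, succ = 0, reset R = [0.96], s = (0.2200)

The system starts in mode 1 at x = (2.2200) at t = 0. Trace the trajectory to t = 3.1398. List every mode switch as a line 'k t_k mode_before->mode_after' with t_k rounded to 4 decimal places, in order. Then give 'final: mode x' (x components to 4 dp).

1 1.1591 1->0
2 2.0138 0->1
final: 1 0.4676

Mode 1: guard c·x = -0.2628 hit at Δt = 1.1591 (t = 1.1591), x⁻ = (0.2628) → reset → x⁺ = (0.4723), jump to mode 0
Mode 0: guard c·x = 3.1179 hit at Δt = 0.8547 (t = 2.0138), x⁻ = (3.1179) → reset → x⁺ = (2.6837), jump to mode 1
Mode 1: flow for 1.1260 to horizon, guard not reached → x = (0.4676)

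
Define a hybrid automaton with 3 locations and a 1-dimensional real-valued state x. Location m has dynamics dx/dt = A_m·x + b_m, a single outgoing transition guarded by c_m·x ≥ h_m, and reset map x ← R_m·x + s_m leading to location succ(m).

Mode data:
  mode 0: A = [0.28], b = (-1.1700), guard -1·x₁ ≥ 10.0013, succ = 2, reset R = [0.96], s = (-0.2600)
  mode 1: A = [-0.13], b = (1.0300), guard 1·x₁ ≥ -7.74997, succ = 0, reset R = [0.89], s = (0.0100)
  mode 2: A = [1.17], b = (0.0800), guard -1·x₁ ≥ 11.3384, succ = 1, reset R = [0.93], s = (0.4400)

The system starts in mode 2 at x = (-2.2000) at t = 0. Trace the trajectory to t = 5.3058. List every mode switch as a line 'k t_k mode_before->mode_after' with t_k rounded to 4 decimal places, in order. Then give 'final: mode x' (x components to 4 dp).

1 1.4233 2->1
2 2.5000 1->0
3 3.3855 0->2
4 3.5056 2->1
5 4.5823 1->0
final: 0 -9.3724

Mode 2: guard c·x = 11.3384 hit at Δt = 1.4233 (t = 1.4233), x⁻ = (-11.3384) → reset → x⁺ = (-10.1047), jump to mode 1
Mode 1: guard c·x = -7.7500 hit at Δt = 1.0767 (t = 2.5000), x⁻ = (-7.7500) → reset → x⁺ = (-6.8875), jump to mode 0
Mode 0: guard c·x = 10.0013 hit at Δt = 0.8855 (t = 3.3855), x⁻ = (-10.0013) → reset → x⁺ = (-9.8612), jump to mode 2
Mode 2: guard c·x = 11.3384 hit at Δt = 0.1201 (t = 3.5056), x⁻ = (-11.3384) → reset → x⁺ = (-10.1047), jump to mode 1
Mode 1: guard c·x = -7.7500 hit at Δt = 1.0767 (t = 4.5823), x⁻ = (-7.7500) → reset → x⁺ = (-6.8875), jump to mode 0
Mode 0: flow for 0.7235 to horizon, guard not reached → x = (-9.3724)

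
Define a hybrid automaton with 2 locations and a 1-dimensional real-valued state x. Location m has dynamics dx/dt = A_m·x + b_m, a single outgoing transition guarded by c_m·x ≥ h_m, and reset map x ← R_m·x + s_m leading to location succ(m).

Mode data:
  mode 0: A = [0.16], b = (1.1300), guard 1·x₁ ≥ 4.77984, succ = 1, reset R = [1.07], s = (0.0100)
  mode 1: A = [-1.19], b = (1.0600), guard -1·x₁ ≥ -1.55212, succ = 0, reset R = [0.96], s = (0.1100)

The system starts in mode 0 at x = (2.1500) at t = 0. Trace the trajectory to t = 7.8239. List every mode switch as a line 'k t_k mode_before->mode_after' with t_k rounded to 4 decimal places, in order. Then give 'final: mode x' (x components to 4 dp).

Mode 0: guard c·x = 4.7798 hit at Δt = 1.5695 (t = 1.5695), x⁻ = (4.7798) → reset → x⁺ = (5.1244), jump to mode 1
Mode 1: guard c·x = -1.5521 hit at Δt = 1.5601 (t = 3.1296), x⁻ = (1.5521) → reset → x⁺ = (1.6000), jump to mode 0
Mode 0: guard c·x = 4.7798 hit at Δt = 1.9542 (t = 5.0838), x⁻ = (4.7798) → reset → x⁺ = (5.1244), jump to mode 1
Mode 1: guard c·x = -1.5521 hit at Δt = 1.5601 (t = 6.6439), x⁻ = (1.5521) → reset → x⁺ = (1.6000), jump to mode 0
Mode 0: flow for 1.1800 to horizon, guard not reached → x = (3.4001)

1 1.5695 0->1
2 3.1296 1->0
3 5.0838 0->1
4 6.6439 1->0
final: 0 3.4001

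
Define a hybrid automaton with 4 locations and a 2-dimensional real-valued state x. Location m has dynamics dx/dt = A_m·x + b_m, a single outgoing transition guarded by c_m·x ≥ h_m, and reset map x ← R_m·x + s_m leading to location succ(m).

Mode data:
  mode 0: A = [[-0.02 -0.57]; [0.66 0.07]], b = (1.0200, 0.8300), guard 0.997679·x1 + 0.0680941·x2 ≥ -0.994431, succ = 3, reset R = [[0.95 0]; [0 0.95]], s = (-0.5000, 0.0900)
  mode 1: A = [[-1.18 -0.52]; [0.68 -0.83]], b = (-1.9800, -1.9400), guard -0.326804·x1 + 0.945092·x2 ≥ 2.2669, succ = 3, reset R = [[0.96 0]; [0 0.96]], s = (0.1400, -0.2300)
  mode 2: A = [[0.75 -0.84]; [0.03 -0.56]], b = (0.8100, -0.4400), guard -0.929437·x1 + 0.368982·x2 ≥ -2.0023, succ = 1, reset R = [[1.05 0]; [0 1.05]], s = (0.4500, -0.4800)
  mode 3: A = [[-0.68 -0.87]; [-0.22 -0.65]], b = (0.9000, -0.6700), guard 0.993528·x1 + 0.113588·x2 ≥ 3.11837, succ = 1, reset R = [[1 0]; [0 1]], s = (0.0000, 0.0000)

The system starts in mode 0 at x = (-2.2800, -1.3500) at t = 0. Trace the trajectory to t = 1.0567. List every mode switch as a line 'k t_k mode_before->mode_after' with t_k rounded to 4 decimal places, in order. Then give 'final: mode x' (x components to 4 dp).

Mode 0: guard c·x = -0.9944 hit at Δt = 0.7248 (t = 0.7248), x⁻ = (-0.8885, -1.5866) → reset → x⁺ = (-1.3440, -1.4173), jump to mode 3
Mode 3: flow for 0.3319 to horizon, guard not reached → x = (-0.4584, -1.2854)

1 0.7248 0->3
final: 3 -0.4584 -1.2854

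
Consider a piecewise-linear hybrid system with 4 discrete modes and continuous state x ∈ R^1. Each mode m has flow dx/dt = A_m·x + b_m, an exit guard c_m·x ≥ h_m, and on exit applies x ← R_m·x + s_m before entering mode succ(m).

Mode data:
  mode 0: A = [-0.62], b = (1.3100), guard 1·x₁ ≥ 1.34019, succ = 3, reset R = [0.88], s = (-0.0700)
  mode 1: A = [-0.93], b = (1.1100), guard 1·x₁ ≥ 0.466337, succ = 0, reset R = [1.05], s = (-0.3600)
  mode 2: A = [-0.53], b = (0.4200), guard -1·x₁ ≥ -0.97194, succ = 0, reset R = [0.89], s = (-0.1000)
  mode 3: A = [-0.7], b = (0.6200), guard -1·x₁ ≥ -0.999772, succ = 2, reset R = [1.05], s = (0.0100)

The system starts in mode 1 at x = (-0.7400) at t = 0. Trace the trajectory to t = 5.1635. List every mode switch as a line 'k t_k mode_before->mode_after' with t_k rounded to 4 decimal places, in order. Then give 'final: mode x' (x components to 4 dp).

1 1.0515 1->0
2 2.5718 0->3
3 3.5338 3->2
4 4.2853 2->0
final: 0 1.3310

Mode 1: guard c·x = 0.4663 hit at Δt = 1.0515 (t = 1.0515), x⁻ = (0.4663) → reset → x⁺ = (0.1297), jump to mode 0
Mode 0: guard c·x = 1.3402 hit at Δt = 1.5203 (t = 2.5718), x⁻ = (1.3402) → reset → x⁺ = (1.1094), jump to mode 3
Mode 3: guard c·x = -0.9998 hit at Δt = 0.9620 (t = 3.5338), x⁻ = (0.9998) → reset → x⁺ = (1.0598), jump to mode 2
Mode 2: guard c·x = -0.9719 hit at Δt = 0.7515 (t = 4.2853), x⁻ = (0.9719) → reset → x⁺ = (0.7650), jump to mode 0
Mode 0: flow for 0.8782 to horizon, guard not reached → x = (1.3310)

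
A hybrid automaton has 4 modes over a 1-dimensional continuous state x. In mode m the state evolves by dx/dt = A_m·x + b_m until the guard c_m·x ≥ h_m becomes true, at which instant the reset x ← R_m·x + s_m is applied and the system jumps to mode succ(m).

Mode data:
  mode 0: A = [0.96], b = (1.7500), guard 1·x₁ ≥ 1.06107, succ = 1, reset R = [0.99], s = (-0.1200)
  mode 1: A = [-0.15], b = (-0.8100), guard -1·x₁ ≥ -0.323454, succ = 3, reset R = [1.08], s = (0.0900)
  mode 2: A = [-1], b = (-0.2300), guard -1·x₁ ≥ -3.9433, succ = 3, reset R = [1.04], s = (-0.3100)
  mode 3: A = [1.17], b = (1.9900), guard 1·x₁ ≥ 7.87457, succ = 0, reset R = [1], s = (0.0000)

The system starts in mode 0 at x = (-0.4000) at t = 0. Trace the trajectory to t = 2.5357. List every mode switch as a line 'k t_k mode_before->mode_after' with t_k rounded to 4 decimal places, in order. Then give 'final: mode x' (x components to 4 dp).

1 0.7359 0->1
2 1.4079 1->3
final: 3 6.3069

Mode 0: guard c·x = 1.0611 hit at Δt = 0.7359 (t = 0.7359), x⁻ = (1.0611) → reset → x⁺ = (0.9305), jump to mode 1
Mode 1: guard c·x = -0.3235 hit at Δt = 0.6720 (t = 1.4079), x⁻ = (0.3235) → reset → x⁺ = (0.4393), jump to mode 3
Mode 3: flow for 1.1278 to horizon, guard not reached → x = (6.3069)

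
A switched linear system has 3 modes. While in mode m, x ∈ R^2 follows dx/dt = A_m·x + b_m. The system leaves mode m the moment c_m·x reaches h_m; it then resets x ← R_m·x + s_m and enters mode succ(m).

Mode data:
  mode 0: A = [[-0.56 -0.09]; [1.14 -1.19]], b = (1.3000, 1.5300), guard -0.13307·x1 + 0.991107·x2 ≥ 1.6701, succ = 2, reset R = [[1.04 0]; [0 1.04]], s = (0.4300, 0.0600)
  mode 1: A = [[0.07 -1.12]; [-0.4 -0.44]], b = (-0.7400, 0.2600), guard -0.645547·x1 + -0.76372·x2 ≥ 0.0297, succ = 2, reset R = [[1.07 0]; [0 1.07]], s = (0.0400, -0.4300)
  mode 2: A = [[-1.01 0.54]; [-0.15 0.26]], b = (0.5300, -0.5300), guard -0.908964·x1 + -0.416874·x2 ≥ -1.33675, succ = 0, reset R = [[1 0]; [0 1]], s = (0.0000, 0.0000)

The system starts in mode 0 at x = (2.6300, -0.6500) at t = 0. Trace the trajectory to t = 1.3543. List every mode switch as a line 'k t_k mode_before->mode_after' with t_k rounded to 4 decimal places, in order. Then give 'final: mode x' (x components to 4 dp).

Mode 0: guard c·x = 1.6701 hit at Δt = 0.7910 (t = 0.7910), x⁻ = (2.4622, 2.0157) → reset → x⁺ = (2.9907, 2.1563), jump to mode 2
Mode 2: flow for 0.5633 to horizon, guard not reached → x = (2.3921, 1.9314)

1 0.7910 0->2
final: 2 2.3921 1.9314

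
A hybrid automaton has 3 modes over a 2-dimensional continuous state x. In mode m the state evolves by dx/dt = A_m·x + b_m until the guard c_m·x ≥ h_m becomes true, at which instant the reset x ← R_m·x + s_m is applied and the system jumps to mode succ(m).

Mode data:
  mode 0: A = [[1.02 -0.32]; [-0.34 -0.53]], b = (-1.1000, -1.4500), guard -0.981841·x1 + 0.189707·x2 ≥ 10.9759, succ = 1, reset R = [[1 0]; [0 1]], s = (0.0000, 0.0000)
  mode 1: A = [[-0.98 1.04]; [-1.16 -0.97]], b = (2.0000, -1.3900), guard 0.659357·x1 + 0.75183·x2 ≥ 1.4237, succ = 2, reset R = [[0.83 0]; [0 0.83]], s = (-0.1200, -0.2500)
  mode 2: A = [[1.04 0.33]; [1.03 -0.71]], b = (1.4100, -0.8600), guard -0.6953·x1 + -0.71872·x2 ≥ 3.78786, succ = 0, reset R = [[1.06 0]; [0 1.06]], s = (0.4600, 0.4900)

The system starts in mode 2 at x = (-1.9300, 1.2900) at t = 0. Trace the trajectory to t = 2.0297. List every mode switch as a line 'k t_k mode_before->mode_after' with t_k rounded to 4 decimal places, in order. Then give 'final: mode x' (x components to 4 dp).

1 1.1232 2->0
final: 0 -8.6819 -0.7126

Mode 2: guard c·x = 3.7879 hit at Δt = 1.1232 (t = 1.1232), x⁻ = (-3.3156, -2.0628) → reset → x⁺ = (-3.0545, -1.6965), jump to mode 0
Mode 0: flow for 0.9065 to horizon, guard not reached → x = (-8.6819, -0.7126)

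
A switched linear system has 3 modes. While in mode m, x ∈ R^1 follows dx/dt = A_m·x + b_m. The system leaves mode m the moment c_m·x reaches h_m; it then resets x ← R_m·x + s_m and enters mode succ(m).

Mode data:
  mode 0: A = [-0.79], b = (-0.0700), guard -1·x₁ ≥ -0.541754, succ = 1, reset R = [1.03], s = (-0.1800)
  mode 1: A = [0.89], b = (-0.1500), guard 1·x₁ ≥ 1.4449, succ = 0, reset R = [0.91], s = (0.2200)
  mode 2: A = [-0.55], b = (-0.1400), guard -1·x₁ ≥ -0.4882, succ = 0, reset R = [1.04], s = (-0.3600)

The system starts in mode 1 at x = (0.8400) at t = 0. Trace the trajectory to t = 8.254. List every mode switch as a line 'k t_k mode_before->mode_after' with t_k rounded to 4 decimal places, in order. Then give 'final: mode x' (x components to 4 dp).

1 0.7217 1->0
2 1.9192 0->1
3 3.9498 1->0
4 5.1473 0->1
5 7.1778 1->0
final: 0 0.6052

Mode 1: guard c·x = 1.4449 hit at Δt = 0.7217 (t = 0.7217), x⁻ = (1.4449) → reset → x⁺ = (1.5349), jump to mode 0
Mode 0: guard c·x = -0.5418 hit at Δt = 1.1975 (t = 1.9192), x⁻ = (0.5418) → reset → x⁺ = (0.3780), jump to mode 1
Mode 1: guard c·x = 1.4449 hit at Δt = 2.0306 (t = 3.9498), x⁻ = (1.4449) → reset → x⁺ = (1.5349), jump to mode 0
Mode 0: guard c·x = -0.5418 hit at Δt = 1.1975 (t = 5.1473), x⁻ = (0.5418) → reset → x⁺ = (0.3780), jump to mode 1
Mode 1: guard c·x = 1.4449 hit at Δt = 2.0306 (t = 7.1778), x⁻ = (1.4449) → reset → x⁺ = (1.5349), jump to mode 0
Mode 0: flow for 1.0762 to horizon, guard not reached → x = (0.6052)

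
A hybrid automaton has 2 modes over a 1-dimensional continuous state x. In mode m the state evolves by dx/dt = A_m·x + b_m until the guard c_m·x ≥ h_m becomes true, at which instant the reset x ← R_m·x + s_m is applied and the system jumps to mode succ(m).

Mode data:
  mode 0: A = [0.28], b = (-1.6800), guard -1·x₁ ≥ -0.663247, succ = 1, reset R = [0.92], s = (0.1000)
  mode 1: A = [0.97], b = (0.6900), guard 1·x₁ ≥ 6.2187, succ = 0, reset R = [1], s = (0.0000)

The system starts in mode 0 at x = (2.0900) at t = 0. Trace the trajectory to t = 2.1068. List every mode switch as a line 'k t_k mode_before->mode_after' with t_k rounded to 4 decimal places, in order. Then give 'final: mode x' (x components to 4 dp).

1 1.1110 0->1
final: 1 3.0233

Mode 0: guard c·x = -0.6632 hit at Δt = 1.1110 (t = 1.1110), x⁻ = (0.6632) → reset → x⁺ = (0.7102), jump to mode 1
Mode 1: flow for 0.9958 to horizon, guard not reached → x = (3.0233)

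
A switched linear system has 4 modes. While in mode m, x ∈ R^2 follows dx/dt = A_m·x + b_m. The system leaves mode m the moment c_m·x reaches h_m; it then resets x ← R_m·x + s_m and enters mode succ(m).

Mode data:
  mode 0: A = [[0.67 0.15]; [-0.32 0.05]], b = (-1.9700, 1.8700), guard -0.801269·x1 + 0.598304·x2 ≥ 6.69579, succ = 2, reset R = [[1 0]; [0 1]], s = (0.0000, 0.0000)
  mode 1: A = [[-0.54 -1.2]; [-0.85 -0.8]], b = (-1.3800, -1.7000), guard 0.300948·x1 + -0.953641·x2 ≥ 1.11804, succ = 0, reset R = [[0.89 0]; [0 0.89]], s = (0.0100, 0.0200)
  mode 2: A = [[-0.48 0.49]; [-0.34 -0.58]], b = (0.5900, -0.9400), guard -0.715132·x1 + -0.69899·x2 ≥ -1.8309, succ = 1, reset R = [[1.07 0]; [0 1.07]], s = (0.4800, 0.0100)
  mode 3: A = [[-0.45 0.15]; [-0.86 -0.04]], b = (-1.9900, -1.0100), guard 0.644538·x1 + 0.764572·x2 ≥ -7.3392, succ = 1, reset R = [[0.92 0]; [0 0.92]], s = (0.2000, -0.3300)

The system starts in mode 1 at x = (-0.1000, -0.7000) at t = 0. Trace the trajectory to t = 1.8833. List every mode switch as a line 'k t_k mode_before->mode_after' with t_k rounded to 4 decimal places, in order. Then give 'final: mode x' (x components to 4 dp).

Mode 1: guard c·x = 1.1180 hit at Δt = 0.6897 (t = 0.6897), x⁻ = (-0.1687, -1.2256) → reset → x⁺ = (-0.1401, -1.0708), jump to mode 0
Mode 0: flow for 1.1936 to horizon, guard not reached → x = (-3.8928, 1.8691)

1 0.6897 1->0
final: 0 -3.8928 1.8691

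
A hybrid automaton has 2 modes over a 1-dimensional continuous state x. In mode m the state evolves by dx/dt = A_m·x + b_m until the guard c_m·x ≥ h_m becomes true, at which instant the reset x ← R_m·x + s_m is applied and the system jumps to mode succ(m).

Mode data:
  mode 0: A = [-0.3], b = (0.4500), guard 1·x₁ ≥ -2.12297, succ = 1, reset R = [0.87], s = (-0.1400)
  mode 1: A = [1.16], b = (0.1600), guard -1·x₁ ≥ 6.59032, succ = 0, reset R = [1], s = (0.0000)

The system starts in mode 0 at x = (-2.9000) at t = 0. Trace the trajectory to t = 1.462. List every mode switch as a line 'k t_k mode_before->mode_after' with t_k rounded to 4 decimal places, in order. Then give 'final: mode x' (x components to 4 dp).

1 0.6477 0->1
final: 1 -4.8932

Mode 0: guard c·x = -2.1230 hit at Δt = 0.6477 (t = 0.6477), x⁻ = (-2.1230) → reset → x⁺ = (-1.9870), jump to mode 1
Mode 1: flow for 0.8143 to horizon, guard not reached → x = (-4.8932)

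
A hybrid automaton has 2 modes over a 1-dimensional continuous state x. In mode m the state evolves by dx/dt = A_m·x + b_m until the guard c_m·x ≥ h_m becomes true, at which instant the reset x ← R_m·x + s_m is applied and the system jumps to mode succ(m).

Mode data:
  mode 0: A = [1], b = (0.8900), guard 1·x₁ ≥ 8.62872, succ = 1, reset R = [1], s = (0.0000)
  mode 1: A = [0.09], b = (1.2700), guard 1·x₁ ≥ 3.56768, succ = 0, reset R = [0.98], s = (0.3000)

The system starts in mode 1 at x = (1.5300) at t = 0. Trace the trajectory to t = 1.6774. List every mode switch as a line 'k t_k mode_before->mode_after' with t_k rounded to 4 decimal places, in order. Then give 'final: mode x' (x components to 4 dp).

Mode 1: guard c·x = 3.5677 hit at Δt = 1.3607 (t = 1.3607), x⁻ = (3.5677) → reset → x⁺ = (3.7963), jump to mode 0
Mode 0: flow for 0.3167 to horizon, guard not reached → x = (5.5424)

1 1.3607 1->0
final: 0 5.5424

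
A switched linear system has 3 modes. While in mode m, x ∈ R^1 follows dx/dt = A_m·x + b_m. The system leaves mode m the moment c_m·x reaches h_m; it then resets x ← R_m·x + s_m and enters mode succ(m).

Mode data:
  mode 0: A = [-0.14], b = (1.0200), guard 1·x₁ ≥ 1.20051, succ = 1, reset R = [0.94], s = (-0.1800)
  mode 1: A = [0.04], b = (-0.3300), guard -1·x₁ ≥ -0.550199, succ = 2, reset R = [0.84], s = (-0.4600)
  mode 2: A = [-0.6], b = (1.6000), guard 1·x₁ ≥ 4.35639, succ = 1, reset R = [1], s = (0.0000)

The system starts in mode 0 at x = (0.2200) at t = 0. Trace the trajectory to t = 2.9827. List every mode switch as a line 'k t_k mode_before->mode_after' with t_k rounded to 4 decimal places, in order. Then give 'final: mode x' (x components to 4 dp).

1 1.0671 0->1
2 2.3949 1->2
final: 2 0.7941

Mode 0: guard c·x = 1.2005 hit at Δt = 1.0671 (t = 1.0671), x⁻ = (1.2005) → reset → x⁺ = (0.9485), jump to mode 1
Mode 1: guard c·x = -0.5502 hit at Δt = 1.3278 (t = 2.3949), x⁻ = (0.5502) → reset → x⁺ = (0.0022), jump to mode 2
Mode 2: flow for 0.5878 to horizon, guard not reached → x = (0.7941)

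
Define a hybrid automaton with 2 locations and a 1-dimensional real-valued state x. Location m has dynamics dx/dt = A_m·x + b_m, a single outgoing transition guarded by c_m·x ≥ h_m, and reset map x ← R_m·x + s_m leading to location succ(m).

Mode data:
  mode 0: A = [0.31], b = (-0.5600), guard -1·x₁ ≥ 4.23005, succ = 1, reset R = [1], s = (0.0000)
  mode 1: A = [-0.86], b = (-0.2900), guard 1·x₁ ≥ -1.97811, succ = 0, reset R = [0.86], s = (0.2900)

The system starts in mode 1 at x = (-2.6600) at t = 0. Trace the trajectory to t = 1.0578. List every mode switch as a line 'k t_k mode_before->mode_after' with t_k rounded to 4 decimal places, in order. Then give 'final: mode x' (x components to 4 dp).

1 0.4041 1->0
final: 0 -2.1340

Mode 1: guard c·x = -1.9781 hit at Δt = 0.4041 (t = 0.4041), x⁻ = (-1.9781) → reset → x⁺ = (-1.4112), jump to mode 0
Mode 0: flow for 0.6537 to horizon, guard not reached → x = (-2.1340)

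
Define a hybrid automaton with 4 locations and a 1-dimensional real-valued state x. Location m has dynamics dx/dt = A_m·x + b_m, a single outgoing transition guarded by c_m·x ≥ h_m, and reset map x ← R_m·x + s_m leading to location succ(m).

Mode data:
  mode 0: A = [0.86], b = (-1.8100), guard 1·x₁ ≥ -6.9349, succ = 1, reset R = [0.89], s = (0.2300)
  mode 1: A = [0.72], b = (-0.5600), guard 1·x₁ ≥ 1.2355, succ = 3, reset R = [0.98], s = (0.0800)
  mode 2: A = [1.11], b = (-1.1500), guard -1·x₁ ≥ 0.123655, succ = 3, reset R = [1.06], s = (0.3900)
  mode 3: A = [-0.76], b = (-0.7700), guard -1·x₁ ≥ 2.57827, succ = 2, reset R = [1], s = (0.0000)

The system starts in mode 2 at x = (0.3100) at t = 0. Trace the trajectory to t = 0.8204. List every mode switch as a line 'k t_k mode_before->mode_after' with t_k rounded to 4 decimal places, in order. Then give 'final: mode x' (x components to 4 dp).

Mode 2: guard c·x = 0.1237 hit at Δt = 0.4219 (t = 0.4219), x⁻ = (-0.1237) → reset → x⁺ = (0.2589), jump to mode 3
Mode 3: flow for 0.3985 to horizon, guard not reached → x = (-0.0735)

1 0.4219 2->3
final: 3 -0.0735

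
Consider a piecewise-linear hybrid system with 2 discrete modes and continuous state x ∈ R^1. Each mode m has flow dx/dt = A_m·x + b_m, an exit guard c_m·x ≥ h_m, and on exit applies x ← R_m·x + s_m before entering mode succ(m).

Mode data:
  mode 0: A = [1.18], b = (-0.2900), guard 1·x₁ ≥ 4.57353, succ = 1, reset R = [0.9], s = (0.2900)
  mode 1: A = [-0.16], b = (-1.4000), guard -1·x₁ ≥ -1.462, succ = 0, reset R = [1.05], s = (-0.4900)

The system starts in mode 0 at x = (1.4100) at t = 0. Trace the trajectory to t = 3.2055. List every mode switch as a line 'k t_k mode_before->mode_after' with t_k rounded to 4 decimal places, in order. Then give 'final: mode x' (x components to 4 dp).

Mode 0: guard c·x = 4.5735 hit at Δt = 1.1127 (t = 1.1127), x⁻ = (4.5735) → reset → x⁺ = (4.4062), jump to mode 1
Mode 1: guard c·x = -1.4620 hit at Δt = 1.5833 (t = 2.6960), x⁻ = (1.4620) → reset → x⁺ = (1.0451), jump to mode 0
Mode 0: flow for 0.5095 to horizon, guard not reached → x = (1.7040)

1 1.1127 0->1
2 2.6960 1->0
final: 0 1.7040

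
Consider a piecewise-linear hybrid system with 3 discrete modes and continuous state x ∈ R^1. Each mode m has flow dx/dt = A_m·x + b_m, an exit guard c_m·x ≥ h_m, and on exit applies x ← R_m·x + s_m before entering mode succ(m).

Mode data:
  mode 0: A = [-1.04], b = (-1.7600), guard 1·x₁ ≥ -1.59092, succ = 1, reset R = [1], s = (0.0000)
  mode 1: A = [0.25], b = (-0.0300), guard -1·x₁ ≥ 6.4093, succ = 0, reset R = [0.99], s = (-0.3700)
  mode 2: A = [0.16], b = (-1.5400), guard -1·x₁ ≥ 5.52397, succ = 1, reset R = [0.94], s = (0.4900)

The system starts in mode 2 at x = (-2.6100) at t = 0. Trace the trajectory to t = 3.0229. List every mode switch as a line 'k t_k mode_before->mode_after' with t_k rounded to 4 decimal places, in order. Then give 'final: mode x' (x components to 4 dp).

Mode 2: guard c·x = 5.5240 hit at Δt = 1.3352 (t = 1.3352), x⁻ = (-5.5240) → reset → x⁺ = (-4.7025), jump to mode 1
Mode 1: guard c·x = 6.4093 hit at Δt = 1.2120 (t = 2.5472), x⁻ = (-6.4093) → reset → x⁺ = (-6.7152), jump to mode 0
Mode 0: flow for 0.4757 to horizon, guard not reached → x = (-4.7550)

1 1.3352 2->1
2 2.5472 1->0
final: 0 -4.7550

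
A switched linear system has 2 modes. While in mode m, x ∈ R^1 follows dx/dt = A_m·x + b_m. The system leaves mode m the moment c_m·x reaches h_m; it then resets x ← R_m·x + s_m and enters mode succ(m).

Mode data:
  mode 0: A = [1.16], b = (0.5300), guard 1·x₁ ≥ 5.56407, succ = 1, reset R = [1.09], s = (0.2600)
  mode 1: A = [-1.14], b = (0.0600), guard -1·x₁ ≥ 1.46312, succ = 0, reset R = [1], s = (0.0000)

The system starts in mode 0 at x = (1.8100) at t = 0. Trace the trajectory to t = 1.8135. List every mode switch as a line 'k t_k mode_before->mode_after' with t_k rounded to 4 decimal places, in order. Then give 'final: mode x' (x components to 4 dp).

1 0.8421 0->1
final: 1 2.1251

Mode 0: guard c·x = 5.5641 hit at Δt = 0.8421 (t = 0.8421), x⁻ = (5.5641) → reset → x⁺ = (6.3248), jump to mode 1
Mode 1: flow for 0.9714 to horizon, guard not reached → x = (2.1251)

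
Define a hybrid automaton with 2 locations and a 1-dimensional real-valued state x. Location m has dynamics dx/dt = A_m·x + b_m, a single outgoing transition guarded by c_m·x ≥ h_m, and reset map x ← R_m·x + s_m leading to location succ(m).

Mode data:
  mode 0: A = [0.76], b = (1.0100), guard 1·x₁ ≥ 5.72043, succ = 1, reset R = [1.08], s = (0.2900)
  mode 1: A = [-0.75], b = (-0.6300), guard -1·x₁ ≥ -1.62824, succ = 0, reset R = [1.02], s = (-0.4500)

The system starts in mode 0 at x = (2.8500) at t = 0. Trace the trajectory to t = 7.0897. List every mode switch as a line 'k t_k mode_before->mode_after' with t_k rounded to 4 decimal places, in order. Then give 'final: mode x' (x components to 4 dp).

1 0.6880 0->1
2 2.1353 1->0
3 3.4786 0->1
4 4.9258 1->0
5 6.2691 0->1
final: 1 3.1093

Mode 0: guard c·x = 5.7204 hit at Δt = 0.6880 (t = 0.6880), x⁻ = (5.7204) → reset → x⁺ = (6.4681), jump to mode 1
Mode 1: guard c·x = -1.6282 hit at Δt = 1.4473 (t = 2.1353), x⁻ = (1.6282) → reset → x⁺ = (1.2108), jump to mode 0
Mode 0: guard c·x = 5.7204 hit at Δt = 1.3433 (t = 3.4786), x⁻ = (5.7204) → reset → x⁺ = (6.4681), jump to mode 1
Mode 1: guard c·x = -1.6282 hit at Δt = 1.4473 (t = 4.9258), x⁻ = (1.6282) → reset → x⁺ = (1.2108), jump to mode 0
Mode 0: guard c·x = 5.7204 hit at Δt = 1.3433 (t = 6.2691), x⁻ = (5.7204) → reset → x⁺ = (6.4681), jump to mode 1
Mode 1: flow for 0.8206 to horizon, guard not reached → x = (3.1093)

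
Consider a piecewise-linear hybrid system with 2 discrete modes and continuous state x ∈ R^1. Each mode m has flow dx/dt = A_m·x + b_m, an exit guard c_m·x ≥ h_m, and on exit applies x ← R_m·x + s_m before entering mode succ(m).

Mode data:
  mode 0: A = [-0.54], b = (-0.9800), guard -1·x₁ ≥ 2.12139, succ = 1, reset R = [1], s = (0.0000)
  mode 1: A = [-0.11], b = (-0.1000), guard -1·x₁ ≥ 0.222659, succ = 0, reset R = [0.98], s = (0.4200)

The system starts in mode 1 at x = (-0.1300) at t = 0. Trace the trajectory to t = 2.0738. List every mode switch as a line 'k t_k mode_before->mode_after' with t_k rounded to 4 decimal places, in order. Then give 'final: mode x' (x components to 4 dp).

Mode 1: guard c·x = 0.2227 hit at Δt = 1.1511 (t = 1.1511), x⁻ = (-0.2227) → reset → x⁺ = (0.2018), jump to mode 0
Mode 0: flow for 0.9227 to horizon, guard not reached → x = (-0.5895)

1 1.1511 1->0
final: 0 -0.5895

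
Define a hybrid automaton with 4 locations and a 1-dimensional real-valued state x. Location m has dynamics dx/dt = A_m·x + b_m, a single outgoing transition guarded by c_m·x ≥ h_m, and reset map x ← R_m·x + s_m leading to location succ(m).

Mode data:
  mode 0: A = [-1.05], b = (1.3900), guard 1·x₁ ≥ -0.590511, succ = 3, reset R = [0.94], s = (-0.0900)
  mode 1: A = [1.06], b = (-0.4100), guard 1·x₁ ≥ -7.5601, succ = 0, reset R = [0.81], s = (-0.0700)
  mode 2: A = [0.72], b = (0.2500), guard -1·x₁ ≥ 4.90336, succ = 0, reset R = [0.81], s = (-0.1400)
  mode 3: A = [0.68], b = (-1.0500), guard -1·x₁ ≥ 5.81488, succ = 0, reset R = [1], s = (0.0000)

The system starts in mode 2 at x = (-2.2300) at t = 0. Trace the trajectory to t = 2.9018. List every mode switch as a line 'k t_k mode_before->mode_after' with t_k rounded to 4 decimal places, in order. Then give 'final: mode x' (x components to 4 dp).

Mode 2: guard c·x = 4.9034 hit at Δt = 1.2274 (t = 1.2274), x⁻ = (-4.9034) → reset → x⁺ = (-4.1117), jump to mode 0
Mode 0: guard c·x = -0.5905 hit at Δt = 0.9939 (t = 2.2213), x⁻ = (-0.5905) → reset → x⁺ = (-0.6451), jump to mode 3
Mode 3: flow for 0.6805 to horizon, guard not reached → x = (-1.9333)

1 1.2274 2->0
2 2.2213 0->3
final: 3 -1.9333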